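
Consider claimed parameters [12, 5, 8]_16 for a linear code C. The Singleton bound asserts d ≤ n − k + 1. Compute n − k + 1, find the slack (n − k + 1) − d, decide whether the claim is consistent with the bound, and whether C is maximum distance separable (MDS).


Singleton RHS = n − k + 1 = 8, slack = 0, bound satisfied, MDS.

Singleton bound: d ≤ n − k + 1.
Here n = 12, k = 5, so n − k + 1 = 8.
Given d = 8, check d ≤ 8: YES.
Slack = (n − k + 1) − d = 0.
The code is MDS (slack = 0).
Description: the claimed parameters are [12, 5, 8]_16; such a code would be MDS (meets Singleton bound).


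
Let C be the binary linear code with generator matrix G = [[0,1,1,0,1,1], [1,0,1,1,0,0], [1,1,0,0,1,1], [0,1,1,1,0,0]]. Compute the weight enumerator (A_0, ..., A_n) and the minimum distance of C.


Weight distribution: A_0 = 1, A_1 = 1, A_2 = 4, A_3 = 4, A_4 = 3, A_5 = 3. Minimum distance d = 1.

Enumerate all 2^4 = 16 messages m ∈ F_2^4.
For each, compute codeword c = mG in F_2^6, then tally its weight.
  m = 0000 → c = 000000, weight = 0.
  m = 1000 → c = 011011, weight = 4.
  m = 0100 → c = 101100, weight = 3.
  m = 1100 → c = 110111, weight = 5.
  m = 0010 → c = 110011, weight = 4.
  m = 1010 → c = 101000, weight = 2.
  m = 0110 → c = 011111, weight = 5.
  m = 1110 → c = 000100, weight = 1.
  m = 0001 → c = 011100, weight = 3.
  m = 1001 → c = 000111, weight = 3.
  m = 0101 → c = 110000, weight = 2.
  m = 1101 → c = 101011, weight = 4.
  m = 0011 → c = 101111, weight = 5.
  m = 1011 → c = 110100, weight = 3.
  m = 0111 → c = 000011, weight = 2.
  m = 1111 → c = 011000, weight = 2.
Tally weights:
  weight 0: 1 codewords.
  weight 1: 1 codewords.
  weight 2: 4 codewords.
  weight 3: 4 codewords.
  weight 4: 3 codewords.
  weight 5: 3 codewords.
Minimum distance d = smallest w > 0 with A_w > 0 = 1.
Sanity: Σ A_w = 16 = 2^4 = 16 ✓.


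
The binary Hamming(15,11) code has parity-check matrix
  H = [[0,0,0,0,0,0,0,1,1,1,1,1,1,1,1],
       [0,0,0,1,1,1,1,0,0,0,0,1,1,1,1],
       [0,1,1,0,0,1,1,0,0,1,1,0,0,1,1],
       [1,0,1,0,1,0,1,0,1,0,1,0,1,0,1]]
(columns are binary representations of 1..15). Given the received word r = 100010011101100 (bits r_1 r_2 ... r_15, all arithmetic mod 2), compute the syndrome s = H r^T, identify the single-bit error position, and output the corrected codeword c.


s = (1, 1, 1, 0)^T, error position = 14, corrected codeword c = 100010011101110

Compute s = H r^T mod 2 one row at a time:
  s_1 = 1 + 1 + 1 + 0 + 1 + 1 + 0 + 0 = 5 ≡ 1 (mod 2).
  s_2 = 0 + 1 + 0 + 0 + 1 + 1 + 0 + 0 = 3 ≡ 1 (mod 2).
  s_3 = 0 + 0 + 0 + 0 + 1 + 0 + 0 + 0 = 1 ≡ 1 (mod 2).
  s_4 = 1 + 0 + 1 + 0 + 1 + 0 + 1 + 0 = 4 ≡ 0 (mod 2).
s = (1, 1, 1, 0)^T — this equals column 14 of H (binary 1110), so error is at position 14.
Correct: flip bit 14 of r = 100010011101100 to get c = 100010011101110.


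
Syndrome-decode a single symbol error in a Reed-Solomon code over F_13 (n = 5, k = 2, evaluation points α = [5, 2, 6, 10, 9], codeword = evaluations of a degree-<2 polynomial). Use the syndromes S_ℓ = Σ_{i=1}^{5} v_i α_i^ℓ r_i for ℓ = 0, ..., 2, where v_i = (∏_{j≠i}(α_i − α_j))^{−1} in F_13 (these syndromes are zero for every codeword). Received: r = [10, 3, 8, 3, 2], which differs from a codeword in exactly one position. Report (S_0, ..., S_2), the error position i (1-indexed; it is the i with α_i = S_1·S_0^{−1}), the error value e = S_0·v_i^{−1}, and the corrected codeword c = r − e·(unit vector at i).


S = (4, 1, 10), error at position 4, error magnitude e = 3, c = [10, 3, 8, 0, 2].

Step 1: column multipliers v_i = (∏_{j≠i}(α_i − α_j))^{−1} mod 13.
  i = 1 (α = 5): (5−2)(5−6)(5−10)(5−9) = 3·(−1)·(−5)·(−4) = −60 ≡ 5, so v_1 = 5^{−1} = 8 (mod 13).
  i = 2 (α = 2): (2−5)(2−6)(2−10)(2−9) = (−3)·(−4)·(−8)·(−7) = 672 ≡ 9, so v_2 = 9^{−1} = 3 (mod 13).
  i = 3 (α = 6): (6−5)(6−2)(6−10)(6−9) = 1·4·(−4)·(−3) = 48 ≡ 9, so v_3 = 9^{−1} = 3 (mod 13).
  i = 4 (α = 10): (10−5)(10−2)(10−6)(10−9) = 5·8·4·1 = 160 ≡ 4, so v_4 = 4^{−1} = 10 (mod 13).
  i = 5 (α = 9): (9−5)(9−2)(9−6)(9−10) = 4·7·3·(−1) = −84 ≡ 7, so v_5 = 7^{−1} = 2 (mod 13).
  v = [8, 3, 3, 10, 2].
Step 2: syndromes of r = [10, 3, 8, 3, 2] (all sums mod 13).
  S_0 = Σ v_i r_i = 8·10 + 3·3 + 3·8 + 10·3 + 2·2 = 147 ≡ 4.
  S_1 = Σ v_i α_i r_i = 8·5·10 + 3·2·3 + 3·6·8 + 10·10·3 + 2·9·2 = 898 ≡ 1.
  α_i^2 mod 13 = [12, 4, 10, 9, 3].
  S_2 = Σ v_i α_i^2 r_i = 8·12·10 + 3·4·3 + 3·10·8 + 10·9·3 + 2·3·2 = 1518 ≡ 10.
  S = (4, 1, 10) ≠ 0, so r is not a codeword (an error is present).
Step 3: locate the error. For a single error e at position i, S_ℓ = v_i·e·α_i^ℓ, so α_err = S_1/S_0.
  S_0^{−1} = 4^{−1} = 10 (mod 13), so α_err = 1·10 = 10 ≡ 10 = α_4. Error position i = 4.
  Consistency check: S_2/S_1 = 10·1 = 10 ≡ 10 = α_err ✓ (single-error assumption holds).
Step 4: error magnitude e = S_0/v_4 = S_0·∏_{j≠4}(α_4 − α_j) = 4·4 = 16 ≡ 3 (mod 13).
Step 5: correct position 4: c_4 = r_4 − e = 3 − 3 ≡ 0 (mod 13). Hence c = [10, 3, 8, 0, 2].
  Check: interpolating c through the α_i gives m(x) = 7 + 11·x (degree < 2) with m(α_i) = c_i for every i, so c is indeed a codeword.


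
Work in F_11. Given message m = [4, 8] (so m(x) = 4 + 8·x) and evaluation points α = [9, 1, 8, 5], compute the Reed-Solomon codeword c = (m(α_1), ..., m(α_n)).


c = [10, 1, 2, 0]

Message polynomial: m(x) = 4 + 8·x (mod 11).
For each evaluation point α_i, compute m(α_i) mod 11:
  α_1 = 9: Horner steps 8 → 10, so m(9) = 10.
  α_2 = 1: Horner steps 8 → 1, so m(1) = 1.
  α_3 = 8: Horner steps 8 → 2, so m(8) = 2.
  α_4 = 5: Horner steps 8 → 0, so m(5) = 0.
Codeword c = [10, 1, 2, 0] ∈ F_11^4.


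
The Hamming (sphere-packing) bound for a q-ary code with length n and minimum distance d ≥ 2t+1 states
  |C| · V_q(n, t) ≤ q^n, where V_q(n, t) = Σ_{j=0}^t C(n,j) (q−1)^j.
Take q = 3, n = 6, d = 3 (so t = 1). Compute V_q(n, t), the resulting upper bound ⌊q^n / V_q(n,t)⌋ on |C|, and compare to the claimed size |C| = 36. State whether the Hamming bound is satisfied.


V_q(n, t) = 13, q^n = 729, Hamming bound = 56, |C| = 36 ≤ bound (satisfied).

Step 1: Compute V_q(n, t) = Σ_{j=0}^1 C(n, j) (q−1)^j.
  j = 0: C(6,0)·(2)^0 = 1·1 = 1.
  j = 1: C(6,1)·(2)^1 = 6·2 = 12.
  V_q(n, t) = 1 + 12 = 13.
Step 2: q^n = 3^6 = 729.
Step 3: Hamming bound ⌊q^n / V_q(n,t)⌋ = ⌊729/13⌋ = 56.
Step 4: Compare |C| = 36 to 56: satisfied.
The claimed |C| lies below the Hamming bound.


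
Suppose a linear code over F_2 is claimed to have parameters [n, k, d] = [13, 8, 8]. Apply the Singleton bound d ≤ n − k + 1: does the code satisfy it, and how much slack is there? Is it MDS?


Singleton RHS = n − k + 1 = 6, slack = -2, bound violated (no such code; not MDS).

Singleton bound: d ≤ n − k + 1.
Here n = 13, k = 8, so n − k + 1 = 6.
Given d = 8, check d ≤ 6: NO.
Slack = (n − k + 1) − d = -2.
The slack is negative: d = 8 exceeds n − k + 1 = 6 by 2, so the Singleton bound is violated and no linear [13, 8, 8]_2 code can exist. In particular it is not MDS (MDS requires d = n − k + 1 exactly).
Description: the claimed parameters are [13, 8, 8]_2; such a code would be impossible (violates the Singleton bound).


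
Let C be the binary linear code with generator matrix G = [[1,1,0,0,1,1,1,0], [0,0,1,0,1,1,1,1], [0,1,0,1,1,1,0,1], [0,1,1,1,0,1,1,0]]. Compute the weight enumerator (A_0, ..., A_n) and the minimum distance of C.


Weight distribution: A_0 = 1, A_1 = 1, A_4 = 7, A_5 = 7. Minimum distance d = 1.

Enumerate all 2^4 = 16 messages m ∈ F_2^4.
For each, compute codeword c = mG in F_2^8, then tally its weight.
  m = 0000 → c = 00000000, weight = 0.
  m = 1000 → c = 11001110, weight = 5.
  m = 0100 → c = 00101111, weight = 5.
  m = 1100 → c = 11100001, weight = 4.
  m = 0010 → c = 01011101, weight = 5.
  m = 1010 → c = 10010011, weight = 4.
  m = 0110 → c = 01110010, weight = 4.
  m = 1110 → c = 10111100, weight = 5.
  m = 0001 → c = 01110110, weight = 5.
  m = 1001 → c = 10111000, weight = 4.
  m = 0101 → c = 01011001, weight = 4.
  m = 1101 → c = 10010111, weight = 5.
  m = 0011 → c = 00101011, weight = 4.
  m = 1011 → c = 11100101, weight = 5.
  m = 0111 → c = 00000100, weight = 1.
  m = 1111 → c = 11001010, weight = 4.
Tally weights:
  weight 0: 1 codewords.
  weight 1: 1 codewords.
  weight 4: 7 codewords.
  weight 5: 7 codewords.
Minimum distance d = smallest w > 0 with A_w > 0 = 1.
Sanity: Σ A_w = 16 = 2^4 = 16 ✓.


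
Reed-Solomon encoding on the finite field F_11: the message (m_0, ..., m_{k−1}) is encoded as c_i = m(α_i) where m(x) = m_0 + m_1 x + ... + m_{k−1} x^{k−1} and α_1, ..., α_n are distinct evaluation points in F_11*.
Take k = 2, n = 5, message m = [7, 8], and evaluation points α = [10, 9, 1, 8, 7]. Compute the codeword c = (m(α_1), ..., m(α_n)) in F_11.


c = [10, 2, 4, 5, 8]

Message polynomial: m(x) = 7 + 8·x (mod 11).
For each evaluation point α_i, compute m(α_i) mod 11:
  α_1 = 10: Horner steps 8 → 10, so m(10) = 10.
  α_2 = 9: Horner steps 8 → 2, so m(9) = 2.
  α_3 = 1: Horner steps 8 → 4, so m(1) = 4.
  α_4 = 8: Horner steps 8 → 5, so m(8) = 5.
  α_5 = 7: Horner steps 8 → 8, so m(7) = 8.
Codeword c = [10, 2, 4, 5, 8] ∈ F_11^5.


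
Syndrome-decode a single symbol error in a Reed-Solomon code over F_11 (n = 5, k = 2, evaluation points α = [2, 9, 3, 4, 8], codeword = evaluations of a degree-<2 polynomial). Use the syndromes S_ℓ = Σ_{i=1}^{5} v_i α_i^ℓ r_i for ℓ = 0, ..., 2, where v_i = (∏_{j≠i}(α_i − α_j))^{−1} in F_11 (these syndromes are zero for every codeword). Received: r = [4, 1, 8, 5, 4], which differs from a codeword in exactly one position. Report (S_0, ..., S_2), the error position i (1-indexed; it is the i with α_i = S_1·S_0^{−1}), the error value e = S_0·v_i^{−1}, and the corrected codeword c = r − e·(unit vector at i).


S = (10, 9, 7), error at position 1, error magnitude e = 4, c = [0, 1, 8, 5, 4].

Step 1: column multipliers v_i = (∏_{j≠i}(α_i − α_j))^{−1} mod 11.
  i = 1 (α = 2): (2−9)(2−3)(2−4)(2−8) = (−7)·(−1)·(−2)·(−6) = 84 ≡ 7, so v_1 = 7^{−1} = 8 (mod 11).
  i = 2 (α = 9): (9−2)(9−3)(9−4)(9−8) = 7·6·5·1 = 210 ≡ 1, so v_2 = 1^{−1} = 1 (mod 11).
  i = 3 (α = 3): (3−2)(3−9)(3−4)(3−8) = 1·(−6)·(−1)·(−5) = −30 ≡ 3, so v_3 = 3^{−1} = 4 (mod 11).
  i = 4 (α = 4): (4−2)(4−9)(4−3)(4−8) = 2·(−5)·1·(−4) = 40 ≡ 7, so v_4 = 7^{−1} = 8 (mod 11).
  i = 5 (α = 8): (8−2)(8−9)(8−3)(8−4) = 6·(−1)·5·4 = −120 ≡ 1, so v_5 = 1^{−1} = 1 (mod 11).
  v = [8, 1, 4, 8, 1].
Step 2: syndromes of r = [4, 1, 8, 5, 4] (all sums mod 11).
  S_0 = Σ v_i r_i = 8·4 + 1·1 + 4·8 + 8·5 + 1·4 = 109 ≡ 10.
  S_1 = Σ v_i α_i r_i = 8·2·4 + 1·9·1 + 4·3·8 + 8·4·5 + 1·8·4 = 361 ≡ 9.
  α_i^2 mod 11 = [4, 4, 9, 5, 9].
  S_2 = Σ v_i α_i^2 r_i = 8·4·4 + 1·4·1 + 4·9·8 + 8·5·5 + 1·9·4 = 656 ≡ 7.
  S = (10, 9, 7) ≠ 0, so r is not a codeword (an error is present).
Step 3: locate the error. For a single error e at position i, S_ℓ = v_i·e·α_i^ℓ, so α_err = S_1/S_0.
  S_0^{−1} = 10^{−1} = 10 (mod 11), so α_err = 9·10 = 90 ≡ 2 = α_1. Error position i = 1.
  Consistency check: S_2/S_1 = 7·5 = 35 ≡ 2 = α_err ✓ (single-error assumption holds).
Step 4: error magnitude e = S_0/v_1 = S_0·∏_{j≠1}(α_1 − α_j) = 10·7 = 70 ≡ 4 (mod 11).
Step 5: correct position 1: c_1 = r_1 − e = 4 − 4 ≡ 0 (mod 11). Hence c = [0, 1, 8, 5, 4].
  Check: interpolating c through the α_i gives m(x) = 6 + 8·x (degree < 2) with m(α_i) = c_i for every i, so c is indeed a codeword.


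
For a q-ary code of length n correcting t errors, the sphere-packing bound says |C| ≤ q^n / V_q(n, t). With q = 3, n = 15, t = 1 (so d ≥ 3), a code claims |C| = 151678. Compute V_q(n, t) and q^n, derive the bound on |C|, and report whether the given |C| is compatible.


V_q(n, t) = 31, q^n = 14348907, Hamming bound = 462867, |C| = 151678 ≤ bound (satisfied).

Step 1: Compute V_q(n, t) = Σ_{j=0}^1 C(n, j) (q−1)^j.
  j = 0: C(15,0)·(2)^0 = 1·1 = 1.
  j = 1: C(15,1)·(2)^1 = 15·2 = 30.
  V_q(n, t) = 1 + 30 = 31.
Step 2: q^n = 3^15 = 14348907.
Step 3: Hamming bound ⌊q^n / V_q(n,t)⌋ = ⌊14348907/31⌋ = 462867.
Step 4: Compare |C| = 151678 to 462867: satisfied.
The claimed |C| lies below the Hamming bound.


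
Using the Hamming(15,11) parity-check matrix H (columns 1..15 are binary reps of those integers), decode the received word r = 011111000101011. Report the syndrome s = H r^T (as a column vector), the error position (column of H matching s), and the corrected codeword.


s = (0, 0, 0, 1)^T, error position = 1, corrected codeword c = 111111000101011

Compute s = H r^T mod 2 one row at a time:
  s_1 = 0 + 0 + 1 + 0 + 1 + 0 + 1 + 1 = 4 ≡ 0 (mod 2).
  s_2 = 1 + 1 + 1 + 0 + 1 + 0 + 1 + 1 = 6 ≡ 0 (mod 2).
  s_3 = 1 + 1 + 1 + 0 + 1 + 0 + 1 + 1 = 6 ≡ 0 (mod 2).
  s_4 = 0 + 1 + 1 + 0 + 0 + 0 + 0 + 1 = 3 ≡ 1 (mod 2).
s = (0, 0, 0, 1)^T — this equals column 1 of H (binary 0001), so error is at position 1.
Correct: flip bit 1 of r = 011111000101011 to get c = 111111000101011.


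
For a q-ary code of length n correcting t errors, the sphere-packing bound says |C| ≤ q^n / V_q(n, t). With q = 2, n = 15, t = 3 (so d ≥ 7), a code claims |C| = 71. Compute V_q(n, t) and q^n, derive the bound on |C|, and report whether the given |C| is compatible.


V_q(n, t) = 576, q^n = 32768, Hamming bound = 56, |C| = 71 > bound (violated).

Step 1: Compute V_q(n, t) = Σ_{j=0}^3 C(n, j) (q−1)^j.
  j = 0: C(15,0)·(1)^0 = 1·1 = 1.
  j = 1: C(15,1)·(1)^1 = 15·1 = 15.
  j = 2: C(15,2)·(1)^2 = 105·1 = 105.
  j = 3: C(15,3)·(1)^3 = 455·1 = 455.
  V_q(n, t) = 1 + 15 + 105 + 455 = 576.
Step 2: q^n = 2^15 = 32768.
Step 3: Hamming bound ⌊q^n / V_q(n,t)⌋ = ⌊32768/576⌋ = 56.
Step 4: Compare |C| = 71 to 56: violated.
The claimed |C| lies above the Hamming bound, so no 2-ary code of length 15 with d ≥ 7 can have 71 codewords.


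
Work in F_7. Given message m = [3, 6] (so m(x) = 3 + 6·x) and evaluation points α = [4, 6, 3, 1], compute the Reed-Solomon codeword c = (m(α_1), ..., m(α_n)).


c = [6, 4, 0, 2]

Message polynomial: m(x) = 3 + 6·x (mod 7).
For each evaluation point α_i, compute m(α_i) mod 7:
  α_1 = 4: Horner steps 6 → 6, so m(4) = 6.
  α_2 = 6: Horner steps 6 → 4, so m(6) = 4.
  α_3 = 3: Horner steps 6 → 0, so m(3) = 0.
  α_4 = 1: Horner steps 6 → 2, so m(1) = 2.
Codeword c = [6, 4, 0, 2] ∈ F_7^4.


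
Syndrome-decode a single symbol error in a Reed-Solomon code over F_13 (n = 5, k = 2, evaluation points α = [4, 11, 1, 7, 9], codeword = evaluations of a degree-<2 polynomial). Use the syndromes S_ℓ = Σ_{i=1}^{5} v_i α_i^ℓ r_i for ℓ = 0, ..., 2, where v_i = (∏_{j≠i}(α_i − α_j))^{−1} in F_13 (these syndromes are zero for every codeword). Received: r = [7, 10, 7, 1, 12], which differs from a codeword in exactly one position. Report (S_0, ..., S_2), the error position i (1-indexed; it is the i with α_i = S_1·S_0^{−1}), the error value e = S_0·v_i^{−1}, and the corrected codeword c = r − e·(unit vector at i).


S = (12, 9, 10), error at position 1, error magnitude e = 3, c = [4, 10, 7, 1, 12].

Step 1: column multipliers v_i = (∏_{j≠i}(α_i − α_j))^{−1} mod 13.
  i = 1 (α = 4): (4−11)(4−1)(4−7)(4−9) = (−7)·3·(−3)·(−5) = −315 ≡ 10, so v_1 = 10^{−1} = 4 (mod 13).
  i = 2 (α = 11): (11−4)(11−1)(11−7)(11−9) = 7·10·4·2 = 560 ≡ 1, so v_2 = 1^{−1} = 1 (mod 13).
  i = 3 (α = 1): (1−4)(1−11)(1−7)(1−9) = (−3)·(−10)·(−6)·(−8) = 1440 ≡ 10, so v_3 = 10^{−1} = 4 (mod 13).
  i = 4 (α = 7): (7−4)(7−11)(7−1)(7−9) = 3·(−4)·6·(−2) = 144 ≡ 1, so v_4 = 1^{−1} = 1 (mod 13).
  i = 5 (α = 9): (9−4)(9−11)(9−1)(9−7) = 5·(−2)·8·2 = −160 ≡ 9, so v_5 = 9^{−1} = 3 (mod 13).
  v = [4, 1, 4, 1, 3].
Step 2: syndromes of r = [7, 10, 7, 1, 12] (all sums mod 13).
  S_0 = Σ v_i r_i = 4·7 + 1·10 + 4·7 + 1·1 + 3·12 = 103 ≡ 12.
  S_1 = Σ v_i α_i r_i = 4·4·7 + 1·11·10 + 4·1·7 + 1·7·1 + 3·9·12 = 581 ≡ 9.
  α_i^2 mod 13 = [3, 4, 1, 10, 3].
  S_2 = Σ v_i α_i^2 r_i = 4·3·7 + 1·4·10 + 4·1·7 + 1·10·1 + 3·3·12 = 270 ≡ 10.
  S = (12, 9, 10) ≠ 0, so r is not a codeword (an error is present).
Step 3: locate the error. For a single error e at position i, S_ℓ = v_i·e·α_i^ℓ, so α_err = S_1/S_0.
  S_0^{−1} = 12^{−1} = 12 (mod 13), so α_err = 9·12 = 108 ≡ 4 = α_1. Error position i = 1.
  Consistency check: S_2/S_1 = 10·3 = 30 ≡ 4 = α_err ✓ (single-error assumption holds).
Step 4: error magnitude e = S_0/v_1 = S_0·∏_{j≠1}(α_1 − α_j) = 12·10 = 120 ≡ 3 (mod 13).
Step 5: correct position 1: c_1 = r_1 − e = 7 − 3 ≡ 4 (mod 13). Hence c = [4, 10, 7, 1, 12].
  Check: interpolating c through the α_i gives m(x) = 8 + 12·x (degree < 2) with m(α_i) = c_i for every i, so c is indeed a codeword.


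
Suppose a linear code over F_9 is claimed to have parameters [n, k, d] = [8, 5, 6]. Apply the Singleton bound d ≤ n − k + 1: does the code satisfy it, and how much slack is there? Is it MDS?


Singleton RHS = n − k + 1 = 4, slack = -2, bound violated (no such code; not MDS).

Singleton bound: d ≤ n − k + 1.
Here n = 8, k = 5, so n − k + 1 = 4.
Given d = 6, check d ≤ 4: NO.
Slack = (n − k + 1) − d = -2.
The slack is negative: d = 6 exceeds n − k + 1 = 4 by 2, so the Singleton bound is violated and no linear [8, 5, 6]_9 code can exist. In particular it is not MDS (MDS requires d = n − k + 1 exactly).
Description: the claimed parameters are [8, 5, 6]_9; such a code would be impossible (violates the Singleton bound).


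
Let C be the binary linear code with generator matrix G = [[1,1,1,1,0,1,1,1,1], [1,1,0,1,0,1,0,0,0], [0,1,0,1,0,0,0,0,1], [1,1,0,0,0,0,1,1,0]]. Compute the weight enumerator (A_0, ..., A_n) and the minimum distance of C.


Weight distribution: A_0 = 1, A_3 = 4, A_4 = 6, A_5 = 4, A_8 = 1. Minimum distance d = 3.

Enumerate all 2^4 = 16 messages m ∈ F_2^4.
For each, compute codeword c = mG in F_2^9, then tally its weight.
  m = 0000 → c = 000000000, weight = 0.
  m = 1000 → c = 111101111, weight = 8.
  m = 0100 → c = 110101000, weight = 4.
  m = 1100 → c = 001000111, weight = 4.
  m = 0010 → c = 010100001, weight = 3.
  m = 1010 → c = 101001110, weight = 5.
  m = 0110 → c = 100001001, weight = 3.
  m = 1110 → c = 011100110, weight = 5.
  m = 0001 → c = 110000110, weight = 4.
  m = 1001 → c = 001101001, weight = 4.
  m = 0101 → c = 000101110, weight = 4.
  m = 1101 → c = 111000001, weight = 4.
  m = 0011 → c = 100100111, weight = 5.
  m = 1011 → c = 011001000, weight = 3.
  m = 0111 → c = 010001111, weight = 5.
  m = 1111 → c = 101100000, weight = 3.
Tally weights:
  weight 0: 1 codewords.
  weight 3: 4 codewords.
  weight 4: 6 codewords.
  weight 5: 4 codewords.
  weight 8: 1 codewords.
Minimum distance d = smallest w > 0 with A_w > 0 = 3.
Sanity: Σ A_w = 16 = 2^4 = 16 ✓.


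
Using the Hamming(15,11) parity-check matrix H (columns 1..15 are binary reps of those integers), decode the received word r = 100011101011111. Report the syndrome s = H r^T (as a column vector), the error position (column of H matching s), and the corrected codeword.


s = (0, 1, 1, 1)^T, error position = 7, corrected codeword c = 100011001011111

Compute s = H r^T mod 2 one row at a time:
  s_1 = 0 + 1 + 0 + 1 + 1 + 1 + 1 + 1 = 6 ≡ 0 (mod 2).
  s_2 = 0 + 1 + 1 + 1 + 1 + 1 + 1 + 1 = 7 ≡ 1 (mod 2).
  s_3 = 0 + 0 + 1 + 1 + 0 + 1 + 1 + 1 = 5 ≡ 1 (mod 2).
  s_4 = 1 + 0 + 1 + 1 + 1 + 1 + 1 + 1 = 7 ≡ 1 (mod 2).
s = (0, 1, 1, 1)^T — this equals column 7 of H (binary 0111), so error is at position 7.
Correct: flip bit 7 of r = 100011101011111 to get c = 100011001011111.


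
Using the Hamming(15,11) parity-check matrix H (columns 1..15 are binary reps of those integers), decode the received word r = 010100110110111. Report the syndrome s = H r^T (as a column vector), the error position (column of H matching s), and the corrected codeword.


s = (0, 1, 0, 0)^T, error position = 4, corrected codeword c = 010000110110111

Compute s = H r^T mod 2 one row at a time:
  s_1 = 1 + 0 + 1 + 1 + 0 + 1 + 1 + 1 = 6 ≡ 0 (mod 2).
  s_2 = 1 + 0 + 0 + 1 + 0 + 1 + 1 + 1 = 5 ≡ 1 (mod 2).
  s_3 = 1 + 0 + 0 + 1 + 1 + 1 + 1 + 1 = 6 ≡ 0 (mod 2).
  s_4 = 0 + 0 + 0 + 1 + 0 + 1 + 1 + 1 = 4 ≡ 0 (mod 2).
s = (0, 1, 0, 0)^T — this equals column 4 of H (binary 0100), so error is at position 4.
Correct: flip bit 4 of r = 010100110110111 to get c = 010000110110111.


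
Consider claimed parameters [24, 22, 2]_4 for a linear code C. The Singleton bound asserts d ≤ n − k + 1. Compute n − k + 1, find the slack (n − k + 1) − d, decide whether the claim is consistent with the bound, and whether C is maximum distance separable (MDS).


Singleton RHS = n − k + 1 = 3, slack = 1, bound satisfied, not MDS.

Singleton bound: d ≤ n − k + 1.
Here n = 24, k = 22, so n − k + 1 = 3.
Given d = 2, check d ≤ 3: YES.
Slack = (n − k + 1) − d = 1.
The code is NOT MDS (slack = 1 > 0).
Description: the claimed parameters are [24, 22, 2]_4; such a code would be non-MDS.


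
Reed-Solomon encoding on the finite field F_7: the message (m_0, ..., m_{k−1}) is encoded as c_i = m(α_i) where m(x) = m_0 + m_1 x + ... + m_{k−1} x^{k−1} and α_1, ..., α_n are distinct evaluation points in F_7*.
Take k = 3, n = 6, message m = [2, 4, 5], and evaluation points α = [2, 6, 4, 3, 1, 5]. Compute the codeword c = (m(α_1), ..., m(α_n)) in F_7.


c = [2, 3, 0, 3, 4, 0]

Message polynomial: m(x) = 2 + 4·x + 5·x^2 (mod 7).
For each evaluation point α_i, compute m(α_i) mod 7:
  α_1 = 2: Horner steps 5 → 0 → 2, so m(2) = 2.
  α_2 = 6: Horner steps 5 → 6 → 3, so m(6) = 3.
  α_3 = 4: Horner steps 5 → 3 → 0, so m(4) = 0.
  α_4 = 3: Horner steps 5 → 5 → 3, so m(3) = 3.
  α_5 = 1: Horner steps 5 → 2 → 4, so m(1) = 4.
  α_6 = 5: Horner steps 5 → 1 → 0, so m(5) = 0.
Codeword c = [2, 3, 0, 3, 4, 0] ∈ F_7^6.


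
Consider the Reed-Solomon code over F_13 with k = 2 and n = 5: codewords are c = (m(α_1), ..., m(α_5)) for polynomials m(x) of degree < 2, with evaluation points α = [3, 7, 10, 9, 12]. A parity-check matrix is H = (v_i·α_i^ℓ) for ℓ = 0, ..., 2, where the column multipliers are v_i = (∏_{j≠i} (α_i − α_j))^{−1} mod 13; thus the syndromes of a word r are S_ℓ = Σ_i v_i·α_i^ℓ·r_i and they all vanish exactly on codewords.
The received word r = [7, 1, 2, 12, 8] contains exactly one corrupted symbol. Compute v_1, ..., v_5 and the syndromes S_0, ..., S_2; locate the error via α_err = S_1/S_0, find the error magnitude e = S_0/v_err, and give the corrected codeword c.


S = (6, 3, 8), error at position 2, error magnitude e = 8, c = [7, 6, 2, 12, 8].

Step 1: column multipliers v_i = (∏_{j≠i}(α_i − α_j))^{−1} mod 13.
  i = 1 (α = 3): (3−7)(3−10)(3−9)(3−12) = (−4)·(−7)·(−6)·(−9) = 1512 ≡ 4, so v_1 = 4^{−1} = 10 (mod 13).
  i = 2 (α = 7): (7−3)(7−10)(7−9)(7−12) = 4·(−3)·(−2)·(−5) = −120 ≡ 10, so v_2 = 10^{−1} = 4 (mod 13).
  i = 3 (α = 10): (10−3)(10−7)(10−9)(10−12) = 7·3·1·(−2) = −42 ≡ 10, so v_3 = 10^{−1} = 4 (mod 13).
  i = 4 (α = 9): (9−3)(9−7)(9−10)(9−12) = 6·2·(−1)·(−3) = 36 ≡ 10, so v_4 = 10^{−1} = 4 (mod 13).
  i = 5 (α = 12): (12−3)(12−7)(12−10)(12−9) = 9·5·2·3 = 270 ≡ 10, so v_5 = 10^{−1} = 4 (mod 13).
  v = [10, 4, 4, 4, 4].
Step 2: syndromes of r = [7, 1, 2, 12, 8] (all sums mod 13).
  S_0 = Σ v_i r_i = 10·7 + 4·1 + 4·2 + 4·12 + 4·8 = 162 ≡ 6.
  S_1 = Σ v_i α_i r_i = 10·3·7 + 4·7·1 + 4·10·2 + 4·9·12 + 4·12·8 = 1134 ≡ 3.
  α_i^2 mod 13 = [9, 10, 9, 3, 1].
  S_2 = Σ v_i α_i^2 r_i = 10·9·7 + 4·10·1 + 4·9·2 + 4·3·12 + 4·1·8 = 918 ≡ 8.
  S = (6, 3, 8) ≠ 0, so r is not a codeword (an error is present).
Step 3: locate the error. For a single error e at position i, S_ℓ = v_i·e·α_i^ℓ, so α_err = S_1/S_0.
  S_0^{−1} = 6^{−1} = 11 (mod 13), so α_err = 3·11 = 33 ≡ 7 = α_2. Error position i = 2.
  Consistency check: S_2/S_1 = 8·9 = 72 ≡ 7 = α_err ✓ (single-error assumption holds).
Step 4: error magnitude e = S_0/v_2 = S_0·∏_{j≠2}(α_2 − α_j) = 6·10 = 60 ≡ 8 (mod 13).
Step 5: correct position 2: c_2 = r_2 − e = 1 − 8 ≡ 6 (mod 13). Hence c = [7, 6, 2, 12, 8].
  Check: interpolating c through the α_i gives m(x) = 11 + 3·x (degree < 2) with m(α_i) = c_i for every i, so c is indeed a codeword.


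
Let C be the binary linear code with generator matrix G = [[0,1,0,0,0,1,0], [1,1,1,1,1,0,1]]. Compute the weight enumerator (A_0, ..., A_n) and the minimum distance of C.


Weight distribution: A_0 = 1, A_2 = 1, A_6 = 2. Minimum distance d = 2.

Enumerate all 2^2 = 4 messages m ∈ F_2^2.
For each, compute codeword c = mG in F_2^7, then tally its weight.
  m = 00 → c = 0000000, weight = 0.
  m = 10 → c = 0100010, weight = 2.
  m = 01 → c = 1111101, weight = 6.
  m = 11 → c = 1011111, weight = 6.
Tally weights:
  weight 0: 1 codewords.
  weight 2: 1 codewords.
  weight 6: 2 codewords.
Minimum distance d = smallest w > 0 with A_w > 0 = 2.
Sanity: Σ A_w = 4 = 2^2 = 4 ✓.


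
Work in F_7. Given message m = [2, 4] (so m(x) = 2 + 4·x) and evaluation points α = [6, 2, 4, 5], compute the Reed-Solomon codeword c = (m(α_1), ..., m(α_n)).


c = [5, 3, 4, 1]

Message polynomial: m(x) = 2 + 4·x (mod 7).
For each evaluation point α_i, compute m(α_i) mod 7:
  α_1 = 6: Horner steps 4 → 5, so m(6) = 5.
  α_2 = 2: Horner steps 4 → 3, so m(2) = 3.
  α_3 = 4: Horner steps 4 → 4, so m(4) = 4.
  α_4 = 5: Horner steps 4 → 1, so m(5) = 1.
Codeword c = [5, 3, 4, 1] ∈ F_7^4.


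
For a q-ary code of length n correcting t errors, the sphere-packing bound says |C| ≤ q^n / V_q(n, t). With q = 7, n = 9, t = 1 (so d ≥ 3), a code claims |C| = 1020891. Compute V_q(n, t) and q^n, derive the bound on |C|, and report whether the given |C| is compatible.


V_q(n, t) = 55, q^n = 40353607, Hamming bound = 733701, |C| = 1020891 > bound (violated).

Step 1: Compute V_q(n, t) = Σ_{j=0}^1 C(n, j) (q−1)^j.
  j = 0: C(9,0)·(6)^0 = 1·1 = 1.
  j = 1: C(9,1)·(6)^1 = 9·6 = 54.
  V_q(n, t) = 1 + 54 = 55.
Step 2: q^n = 7^9 = 40353607.
Step 3: Hamming bound ⌊q^n / V_q(n,t)⌋ = ⌊40353607/55⌋ = 733701.
Step 4: Compare |C| = 1020891 to 733701: violated.
The claimed |C| lies above the Hamming bound, so no 7-ary code of length 9 with d ≥ 3 can have 1020891 codewords.


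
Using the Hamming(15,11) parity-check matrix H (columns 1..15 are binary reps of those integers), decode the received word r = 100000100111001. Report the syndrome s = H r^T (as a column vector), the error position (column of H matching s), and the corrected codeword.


s = (0, 1, 0, 0)^T, error position = 4, corrected codeword c = 100100100111001

Compute s = H r^T mod 2 one row at a time:
  s_1 = 0 + 0 + 1 + 1 + 1 + 0 + 0 + 1 = 4 ≡ 0 (mod 2).
  s_2 = 0 + 0 + 0 + 1 + 1 + 0 + 0 + 1 = 3 ≡ 1 (mod 2).
  s_3 = 0 + 0 + 0 + 1 + 1 + 1 + 0 + 1 = 4 ≡ 0 (mod 2).
  s_4 = 1 + 0 + 0 + 1 + 0 + 1 + 0 + 1 = 4 ≡ 0 (mod 2).
s = (0, 1, 0, 0)^T — this equals column 4 of H (binary 0100), so error is at position 4.
Correct: flip bit 4 of r = 100000100111001 to get c = 100100100111001.


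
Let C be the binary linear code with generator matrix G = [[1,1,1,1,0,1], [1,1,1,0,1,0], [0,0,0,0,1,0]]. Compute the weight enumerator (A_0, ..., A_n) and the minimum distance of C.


Weight distribution: A_0 = 1, A_1 = 1, A_2 = 1, A_3 = 2, A_4 = 1, A_5 = 1, A_6 = 1. Minimum distance d = 1.

Enumerate all 2^3 = 8 messages m ∈ F_2^3.
For each, compute codeword c = mG in F_2^6, then tally its weight.
  m = 000 → c = 000000, weight = 0.
  m = 100 → c = 111101, weight = 5.
  m = 010 → c = 111010, weight = 4.
  m = 110 → c = 000111, weight = 3.
  m = 001 → c = 000010, weight = 1.
  m = 101 → c = 111111, weight = 6.
  m = 011 → c = 111000, weight = 3.
  m = 111 → c = 000101, weight = 2.
Tally weights:
  weight 0: 1 codewords.
  weight 1: 1 codewords.
  weight 2: 1 codewords.
  weight 3: 2 codewords.
  weight 4: 1 codewords.
  weight 5: 1 codewords.
  weight 6: 1 codewords.
Minimum distance d = smallest w > 0 with A_w > 0 = 1.
Sanity: Σ A_w = 8 = 2^3 = 8 ✓.


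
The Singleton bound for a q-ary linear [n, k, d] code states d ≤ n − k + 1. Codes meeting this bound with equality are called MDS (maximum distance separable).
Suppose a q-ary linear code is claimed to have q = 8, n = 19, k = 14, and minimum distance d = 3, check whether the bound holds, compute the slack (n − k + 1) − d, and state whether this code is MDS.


Singleton RHS = n − k + 1 = 6, slack = 3, bound satisfied, not MDS.

Singleton bound: d ≤ n − k + 1.
Here n = 19, k = 14, so n − k + 1 = 6.
Given d = 3, check d ≤ 6: YES.
Slack = (n − k + 1) − d = 3.
The code is NOT MDS (slack = 3 > 0).
Description: the claimed parameters are [19, 14, 3]_8; such a code would be non-MDS.


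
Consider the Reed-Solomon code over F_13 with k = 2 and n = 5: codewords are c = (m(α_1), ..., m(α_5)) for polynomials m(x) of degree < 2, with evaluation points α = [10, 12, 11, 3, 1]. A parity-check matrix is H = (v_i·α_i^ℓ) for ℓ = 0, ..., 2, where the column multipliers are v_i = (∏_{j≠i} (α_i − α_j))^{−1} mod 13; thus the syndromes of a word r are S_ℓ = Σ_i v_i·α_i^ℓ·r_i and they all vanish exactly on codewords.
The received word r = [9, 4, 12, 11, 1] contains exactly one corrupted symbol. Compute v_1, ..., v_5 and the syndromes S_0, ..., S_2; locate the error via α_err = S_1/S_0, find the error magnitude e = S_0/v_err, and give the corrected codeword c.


S = (6, 8, 2), error at position 1, error magnitude e = 2, c = [7, 4, 12, 11, 1].

Step 1: column multipliers v_i = (∏_{j≠i}(α_i − α_j))^{−1} mod 13.
  i = 1 (α = 10): (10−12)(10−11)(10−3)(10−1) = (−2)·(−1)·7·9 = 126 ≡ 9, so v_1 = 9^{−1} = 3 (mod 13).
  i = 2 (α = 12): (12−10)(12−11)(12−3)(12−1) = 2·1·9·11 = 198 ≡ 3, so v_2 = 3^{−1} = 9 (mod 13).
  i = 3 (α = 11): (11−10)(11−12)(11−3)(11−1) = 1·(−1)·8·10 = −80 ≡ 11, so v_3 = 11^{−1} = 6 (mod 13).
  i = 4 (α = 3): (3−10)(3−12)(3−11)(3−1) = (−7)·(−9)·(−8)·2 = −1008 ≡ 6, so v_4 = 6^{−1} = 11 (mod 13).
  i = 5 (α = 1): (1−10)(1−12)(1−11)(1−3) = (−9)·(−11)·(−10)·(−2) = 1980 ≡ 4, so v_5 = 4^{−1} = 10 (mod 13).
  v = [3, 9, 6, 11, 10].
Step 2: syndromes of r = [9, 4, 12, 11, 1] (all sums mod 13).
  S_0 = Σ v_i r_i = 3·9 + 9·4 + 6·12 + 11·11 + 10·1 = 266 ≡ 6.
  S_1 = Σ v_i α_i r_i = 3·10·9 + 9·12·4 + 6·11·12 + 11·3·11 + 10·1·1 = 1867 ≡ 8.
  α_i^2 mod 13 = [9, 1, 4, 9, 1].
  S_2 = Σ v_i α_i^2 r_i = 3·9·9 + 9·1·4 + 6·4·12 + 11·9·11 + 10·1·1 = 1666 ≡ 2.
  S = (6, 8, 2) ≠ 0, so r is not a codeword (an error is present).
Step 3: locate the error. For a single error e at position i, S_ℓ = v_i·e·α_i^ℓ, so α_err = S_1/S_0.
  S_0^{−1} = 6^{−1} = 11 (mod 13), so α_err = 8·11 = 88 ≡ 10 = α_1. Error position i = 1.
  Consistency check: S_2/S_1 = 2·5 = 10 ≡ 10 = α_err ✓ (single-error assumption holds).
Step 4: error magnitude e = S_0/v_1 = S_0·∏_{j≠1}(α_1 − α_j) = 6·9 = 54 ≡ 2 (mod 13).
Step 5: correct position 1: c_1 = r_1 − e = 9 − 2 ≡ 7 (mod 13). Hence c = [7, 4, 12, 11, 1].
  Check: interpolating c through the α_i gives m(x) = 9 + 5·x (degree < 2) with m(α_i) = c_i for every i, so c is indeed a codeword.


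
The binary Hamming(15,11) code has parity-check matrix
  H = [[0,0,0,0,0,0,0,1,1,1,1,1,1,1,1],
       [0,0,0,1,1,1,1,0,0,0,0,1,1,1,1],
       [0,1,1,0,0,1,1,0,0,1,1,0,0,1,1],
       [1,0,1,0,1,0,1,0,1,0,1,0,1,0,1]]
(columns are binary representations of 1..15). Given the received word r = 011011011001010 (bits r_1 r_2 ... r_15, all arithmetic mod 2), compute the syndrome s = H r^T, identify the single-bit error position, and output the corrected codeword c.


s = (0, 0, 0, 1)^T, error position = 1, corrected codeword c = 111011011001010

Compute s = H r^T mod 2 one row at a time:
  s_1 = 1 + 1 + 0 + 0 + 1 + 0 + 1 + 0 = 4 ≡ 0 (mod 2).
  s_2 = 0 + 1 + 1 + 0 + 1 + 0 + 1 + 0 = 4 ≡ 0 (mod 2).
  s_3 = 1 + 1 + 1 + 0 + 0 + 0 + 1 + 0 = 4 ≡ 0 (mod 2).
  s_4 = 0 + 1 + 1 + 0 + 1 + 0 + 0 + 0 = 3 ≡ 1 (mod 2).
s = (0, 0, 0, 1)^T — this equals column 1 of H (binary 0001), so error is at position 1.
Correct: flip bit 1 of r = 011011011001010 to get c = 111011011001010.


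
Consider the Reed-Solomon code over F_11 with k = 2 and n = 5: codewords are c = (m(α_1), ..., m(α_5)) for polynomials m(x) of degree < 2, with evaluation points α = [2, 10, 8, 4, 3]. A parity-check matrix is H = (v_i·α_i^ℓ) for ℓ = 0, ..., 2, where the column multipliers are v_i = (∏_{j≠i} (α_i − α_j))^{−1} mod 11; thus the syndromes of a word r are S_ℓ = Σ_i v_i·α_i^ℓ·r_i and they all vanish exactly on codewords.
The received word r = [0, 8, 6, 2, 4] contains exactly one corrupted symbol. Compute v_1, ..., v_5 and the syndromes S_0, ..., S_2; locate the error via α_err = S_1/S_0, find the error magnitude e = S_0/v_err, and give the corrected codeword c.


S = (4, 1, 3), error at position 5, error magnitude e = 3, c = [0, 8, 6, 2, 1].

Step 1: column multipliers v_i = (∏_{j≠i}(α_i − α_j))^{−1} mod 11.
  i = 1 (α = 2): (2−10)(2−8)(2−4)(2−3) = (−8)·(−6)·(−2)·(−1) = 96 ≡ 8, so v_1 = 8^{−1} = 7 (mod 11).
  i = 2 (α = 10): (10−2)(10−8)(10−4)(10−3) = 8·2·6·7 = 672 ≡ 1, so v_2 = 1^{−1} = 1 (mod 11).
  i = 3 (α = 8): (8−2)(8−10)(8−4)(8−3) = 6·(−2)·4·5 = −240 ≡ 2, so v_3 = 2^{−1} = 6 (mod 11).
  i = 4 (α = 4): (4−2)(4−10)(4−8)(4−3) = 2·(−6)·(−4)·1 = 48 ≡ 4, so v_4 = 4^{−1} = 3 (mod 11).
  i = 5 (α = 3): (3−2)(3−10)(3−8)(3−4) = 1·(−7)·(−5)·(−1) = −35 ≡ 9, so v_5 = 9^{−1} = 5 (mod 11).
  v = [7, 1, 6, 3, 5].
Step 2: syndromes of r = [0, 8, 6, 2, 4] (all sums mod 11).
  S_0 = Σ v_i r_i = 7·0 + 1·8 + 6·6 + 3·2 + 5·4 = 70 ≡ 4.
  S_1 = Σ v_i α_i r_i = 7·2·0 + 1·10·8 + 6·8·6 + 3·4·2 + 5·3·4 = 452 ≡ 1.
  α_i^2 mod 11 = [4, 1, 9, 5, 9].
  S_2 = Σ v_i α_i^2 r_i = 7·4·0 + 1·1·8 + 6·9·6 + 3·5·2 + 5·9·4 = 542 ≡ 3.
  S = (4, 1, 3) ≠ 0, so r is not a codeword (an error is present).
Step 3: locate the error. For a single error e at position i, S_ℓ = v_i·e·α_i^ℓ, so α_err = S_1/S_0.
  S_0^{−1} = 4^{−1} = 3 (mod 11), so α_err = 1·3 = 3 ≡ 3 = α_5. Error position i = 5.
  Consistency check: S_2/S_1 = 3·1 = 3 ≡ 3 = α_err ✓ (single-error assumption holds).
Step 4: error magnitude e = S_0/v_5 = S_0·∏_{j≠5}(α_5 − α_j) = 4·9 = 36 ≡ 3 (mod 11).
Step 5: correct position 5: c_5 = r_5 − e = 4 − 3 ≡ 1 (mod 11). Hence c = [0, 8, 6, 2, 1].
  Check: interpolating c through the α_i gives m(x) = 9 + 1·x (degree < 2) with m(α_i) = c_i for every i, so c is indeed a codeword.


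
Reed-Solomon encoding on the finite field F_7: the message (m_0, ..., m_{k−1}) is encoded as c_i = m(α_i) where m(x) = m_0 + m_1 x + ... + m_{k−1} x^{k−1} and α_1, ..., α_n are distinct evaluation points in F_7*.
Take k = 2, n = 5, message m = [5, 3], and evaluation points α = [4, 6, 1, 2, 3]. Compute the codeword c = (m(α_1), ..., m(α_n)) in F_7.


c = [3, 2, 1, 4, 0]

Message polynomial: m(x) = 5 + 3·x (mod 7).
For each evaluation point α_i, compute m(α_i) mod 7:
  α_1 = 4: Horner steps 3 → 3, so m(4) = 3.
  α_2 = 6: Horner steps 3 → 2, so m(6) = 2.
  α_3 = 1: Horner steps 3 → 1, so m(1) = 1.
  α_4 = 2: Horner steps 3 → 4, so m(2) = 4.
  α_5 = 3: Horner steps 3 → 0, so m(3) = 0.
Codeword c = [3, 2, 1, 4, 0] ∈ F_7^5.


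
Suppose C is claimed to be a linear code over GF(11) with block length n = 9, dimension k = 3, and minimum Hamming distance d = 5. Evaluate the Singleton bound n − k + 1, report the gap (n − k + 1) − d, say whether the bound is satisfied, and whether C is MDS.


Singleton RHS = n − k + 1 = 7, slack = 2, bound satisfied, not MDS.

Singleton bound: d ≤ n − k + 1.
Here n = 9, k = 3, so n − k + 1 = 7.
Given d = 5, check d ≤ 7: YES.
Slack = (n − k + 1) − d = 2.
The code is NOT MDS (slack = 2 > 0).
Description: the claimed parameters are [9, 3, 5]_11; such a code would be non-MDS.


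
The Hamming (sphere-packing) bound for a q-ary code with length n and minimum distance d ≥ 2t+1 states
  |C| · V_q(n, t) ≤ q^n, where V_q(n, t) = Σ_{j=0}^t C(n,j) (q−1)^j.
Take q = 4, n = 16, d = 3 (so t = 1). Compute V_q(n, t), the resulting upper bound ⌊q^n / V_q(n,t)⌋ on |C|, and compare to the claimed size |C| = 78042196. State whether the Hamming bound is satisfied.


V_q(n, t) = 49, q^n = 4294967296, Hamming bound = 87652393, |C| = 78042196 ≤ bound (satisfied).

Step 1: Compute V_q(n, t) = Σ_{j=0}^1 C(n, j) (q−1)^j.
  j = 0: C(16,0)·(3)^0 = 1·1 = 1.
  j = 1: C(16,1)·(3)^1 = 16·3 = 48.
  V_q(n, t) = 1 + 48 = 49.
Step 2: q^n = 4^16 = 4294967296.
Step 3: Hamming bound ⌊q^n / V_q(n,t)⌋ = ⌊4294967296/49⌋ = 87652393.
Step 4: Compare |C| = 78042196 to 87652393: satisfied.
The claimed |C| lies below the Hamming bound.


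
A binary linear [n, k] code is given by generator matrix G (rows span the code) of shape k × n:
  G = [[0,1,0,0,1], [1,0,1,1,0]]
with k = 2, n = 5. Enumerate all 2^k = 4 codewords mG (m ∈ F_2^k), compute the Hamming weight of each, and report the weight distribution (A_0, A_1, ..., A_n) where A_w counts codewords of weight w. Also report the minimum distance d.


Weight distribution: A_0 = 1, A_2 = 1, A_3 = 1, A_5 = 1. Minimum distance d = 2.

Enumerate all 2^2 = 4 messages m ∈ F_2^2.
For each, compute codeword c = mG in F_2^5, then tally its weight.
  m = 00 → c = 00000, weight = 0.
  m = 10 → c = 01001, weight = 2.
  m = 01 → c = 10110, weight = 3.
  m = 11 → c = 11111, weight = 5.
Tally weights:
  weight 0: 1 codewords.
  weight 2: 1 codewords.
  weight 3: 1 codewords.
  weight 5: 1 codewords.
Minimum distance d = smallest w > 0 with A_w > 0 = 2.
Sanity: Σ A_w = 4 = 2^2 = 4 ✓.


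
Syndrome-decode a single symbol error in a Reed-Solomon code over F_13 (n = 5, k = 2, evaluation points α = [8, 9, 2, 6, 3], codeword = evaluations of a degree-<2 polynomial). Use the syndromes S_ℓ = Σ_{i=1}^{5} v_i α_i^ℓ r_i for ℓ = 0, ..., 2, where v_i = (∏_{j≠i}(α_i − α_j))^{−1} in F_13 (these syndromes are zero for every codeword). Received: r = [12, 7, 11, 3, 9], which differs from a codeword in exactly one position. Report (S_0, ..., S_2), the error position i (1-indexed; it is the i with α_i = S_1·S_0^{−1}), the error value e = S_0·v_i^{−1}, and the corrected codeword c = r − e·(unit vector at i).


S = (4, 10, 12), error at position 2, error magnitude e = 10, c = [12, 10, 11, 3, 9].

Step 1: column multipliers v_i = (∏_{j≠i}(α_i − α_j))^{−1} mod 13.
  i = 1 (α = 8): (8−9)(8−2)(8−6)(8−3) = (−1)·6·2·5 = −60 ≡ 5, so v_1 = 5^{−1} = 8 (mod 13).
  i = 2 (α = 9): (9−8)(9−2)(9−6)(9−3) = 1·7·3·6 = 126 ≡ 9, so v_2 = 9^{−1} = 3 (mod 13).
  i = 3 (α = 2): (2−8)(2−9)(2−6)(2−3) = (−6)·(−7)·(−4)·(−1) = 168 ≡ 12, so v_3 = 12^{−1} = 12 (mod 13).
  i = 4 (α = 6): (6−8)(6−9)(6−2)(6−3) = (−2)·(−3)·4·3 = 72 ≡ 7, so v_4 = 7^{−1} = 2 (mod 13).
  i = 5 (α = 3): (3−8)(3−9)(3−2)(3−6) = (−5)·(−6)·1·(−3) = −90 ≡ 1, so v_5 = 1^{−1} = 1 (mod 13).
  v = [8, 3, 12, 2, 1].
Step 2: syndromes of r = [12, 7, 11, 3, 9] (all sums mod 13).
  S_0 = Σ v_i r_i = 8·12 + 3·7 + 12·11 + 2·3 + 1·9 = 264 ≡ 4.
  S_1 = Σ v_i α_i r_i = 8·8·12 + 3·9·7 + 12·2·11 + 2·6·3 + 1·3·9 = 1284 ≡ 10.
  α_i^2 mod 13 = [12, 3, 4, 10, 9].
  S_2 = Σ v_i α_i^2 r_i = 8·12·12 + 3·3·7 + 12·4·11 + 2·10·3 + 1·9·9 = 1884 ≡ 12.
  S = (4, 10, 12) ≠ 0, so r is not a codeword (an error is present).
Step 3: locate the error. For a single error e at position i, S_ℓ = v_i·e·α_i^ℓ, so α_err = S_1/S_0.
  S_0^{−1} = 4^{−1} = 10 (mod 13), so α_err = 10·10 = 100 ≡ 9 = α_2. Error position i = 2.
  Consistency check: S_2/S_1 = 12·4 = 48 ≡ 9 = α_err ✓ (single-error assumption holds).
Step 4: error magnitude e = S_0/v_2 = S_0·∏_{j≠2}(α_2 − α_j) = 4·9 = 36 ≡ 10 (mod 13).
Step 5: correct position 2: c_2 = r_2 − e = 7 − 10 ≡ 10 (mod 13). Hence c = [12, 10, 11, 3, 9].
  Check: interpolating c through the α_i gives m(x) = 2 + 11·x (degree < 2) with m(α_i) = c_i for every i, so c is indeed a codeword.
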